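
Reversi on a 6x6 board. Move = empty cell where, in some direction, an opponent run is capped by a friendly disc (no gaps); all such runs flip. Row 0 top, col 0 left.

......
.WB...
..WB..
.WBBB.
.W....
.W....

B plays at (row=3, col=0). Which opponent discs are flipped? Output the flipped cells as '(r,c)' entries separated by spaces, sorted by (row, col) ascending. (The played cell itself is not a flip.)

Dir NW: edge -> no flip
Dir N: first cell '.' (not opp) -> no flip
Dir NE: first cell '.' (not opp) -> no flip
Dir W: edge -> no flip
Dir E: opp run (3,1) capped by B -> flip
Dir SW: edge -> no flip
Dir S: first cell '.' (not opp) -> no flip
Dir SE: opp run (4,1), next='.' -> no flip

Answer: (3,1)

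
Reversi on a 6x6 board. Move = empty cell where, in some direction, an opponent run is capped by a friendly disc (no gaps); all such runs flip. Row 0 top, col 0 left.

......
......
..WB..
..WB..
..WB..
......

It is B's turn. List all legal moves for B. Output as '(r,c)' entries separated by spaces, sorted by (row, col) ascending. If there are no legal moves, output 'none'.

Answer: (1,1) (2,1) (3,1) (4,1) (5,1)

Derivation:
(1,1): flips 1 -> legal
(1,2): no bracket -> illegal
(1,3): no bracket -> illegal
(2,1): flips 2 -> legal
(3,1): flips 1 -> legal
(4,1): flips 2 -> legal
(5,1): flips 1 -> legal
(5,2): no bracket -> illegal
(5,3): no bracket -> illegal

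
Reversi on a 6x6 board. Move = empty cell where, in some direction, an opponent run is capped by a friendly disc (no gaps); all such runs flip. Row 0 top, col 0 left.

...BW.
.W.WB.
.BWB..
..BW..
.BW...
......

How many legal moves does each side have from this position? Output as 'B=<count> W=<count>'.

-- B to move --
(0,0): no bracket -> illegal
(0,1): flips 1 -> legal
(0,2): no bracket -> illegal
(0,5): flips 1 -> legal
(1,0): no bracket -> illegal
(1,2): flips 2 -> legal
(1,5): no bracket -> illegal
(2,0): no bracket -> illegal
(2,4): no bracket -> illegal
(3,1): no bracket -> illegal
(3,4): flips 1 -> legal
(4,3): flips 2 -> legal
(4,4): no bracket -> illegal
(5,1): no bracket -> illegal
(5,2): flips 1 -> legal
(5,3): no bracket -> illegal
B mobility = 6
-- W to move --
(0,2): flips 1 -> legal
(0,5): no bracket -> illegal
(1,0): no bracket -> illegal
(1,2): no bracket -> illegal
(1,5): flips 1 -> legal
(2,0): flips 1 -> legal
(2,4): flips 2 -> legal
(2,5): no bracket -> illegal
(3,0): no bracket -> illegal
(3,1): flips 2 -> legal
(3,4): no bracket -> illegal
(4,0): flips 1 -> legal
(4,3): no bracket -> illegal
(5,0): no bracket -> illegal
(5,1): no bracket -> illegal
(5,2): no bracket -> illegal
W mobility = 6

Answer: B=6 W=6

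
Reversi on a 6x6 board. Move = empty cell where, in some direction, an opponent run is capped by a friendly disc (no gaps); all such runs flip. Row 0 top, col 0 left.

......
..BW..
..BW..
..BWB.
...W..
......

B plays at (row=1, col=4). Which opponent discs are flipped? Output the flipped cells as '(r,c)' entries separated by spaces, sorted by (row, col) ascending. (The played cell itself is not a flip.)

Dir NW: first cell '.' (not opp) -> no flip
Dir N: first cell '.' (not opp) -> no flip
Dir NE: first cell '.' (not opp) -> no flip
Dir W: opp run (1,3) capped by B -> flip
Dir E: first cell '.' (not opp) -> no flip
Dir SW: opp run (2,3) capped by B -> flip
Dir S: first cell '.' (not opp) -> no flip
Dir SE: first cell '.' (not opp) -> no flip

Answer: (1,3) (2,3)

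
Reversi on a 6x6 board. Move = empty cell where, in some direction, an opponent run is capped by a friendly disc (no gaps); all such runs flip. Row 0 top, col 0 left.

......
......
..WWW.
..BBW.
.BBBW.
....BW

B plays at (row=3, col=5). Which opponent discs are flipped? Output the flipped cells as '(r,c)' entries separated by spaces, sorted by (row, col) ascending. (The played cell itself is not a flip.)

Answer: (3,4)

Derivation:
Dir NW: opp run (2,4), next='.' -> no flip
Dir N: first cell '.' (not opp) -> no flip
Dir NE: edge -> no flip
Dir W: opp run (3,4) capped by B -> flip
Dir E: edge -> no flip
Dir SW: opp run (4,4), next='.' -> no flip
Dir S: first cell '.' (not opp) -> no flip
Dir SE: edge -> no flip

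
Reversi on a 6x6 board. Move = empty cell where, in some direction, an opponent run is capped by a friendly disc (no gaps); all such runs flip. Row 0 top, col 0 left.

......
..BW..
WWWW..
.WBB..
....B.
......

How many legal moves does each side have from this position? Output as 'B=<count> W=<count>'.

-- B to move --
(0,2): no bracket -> illegal
(0,3): flips 2 -> legal
(0,4): no bracket -> illegal
(1,0): flips 1 -> legal
(1,1): flips 1 -> legal
(1,4): flips 2 -> legal
(2,4): no bracket -> illegal
(3,0): flips 2 -> legal
(3,4): flips 1 -> legal
(4,0): no bracket -> illegal
(4,1): no bracket -> illegal
(4,2): no bracket -> illegal
B mobility = 6
-- W to move --
(0,1): flips 1 -> legal
(0,2): flips 1 -> legal
(0,3): flips 1 -> legal
(1,1): flips 1 -> legal
(2,4): no bracket -> illegal
(3,4): flips 2 -> legal
(3,5): no bracket -> illegal
(4,1): flips 1 -> legal
(4,2): flips 1 -> legal
(4,3): flips 2 -> legal
(4,5): no bracket -> illegal
(5,3): no bracket -> illegal
(5,4): no bracket -> illegal
(5,5): flips 2 -> legal
W mobility = 9

Answer: B=6 W=9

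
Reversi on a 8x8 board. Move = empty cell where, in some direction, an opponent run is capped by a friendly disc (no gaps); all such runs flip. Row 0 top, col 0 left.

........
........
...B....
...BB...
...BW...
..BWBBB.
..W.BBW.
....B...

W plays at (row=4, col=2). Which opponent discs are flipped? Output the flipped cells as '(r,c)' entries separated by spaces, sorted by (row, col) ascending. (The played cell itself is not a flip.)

Answer: (4,3) (5,2)

Derivation:
Dir NW: first cell '.' (not opp) -> no flip
Dir N: first cell '.' (not opp) -> no flip
Dir NE: opp run (3,3), next='.' -> no flip
Dir W: first cell '.' (not opp) -> no flip
Dir E: opp run (4,3) capped by W -> flip
Dir SW: first cell '.' (not opp) -> no flip
Dir S: opp run (5,2) capped by W -> flip
Dir SE: first cell 'W' (not opp) -> no flip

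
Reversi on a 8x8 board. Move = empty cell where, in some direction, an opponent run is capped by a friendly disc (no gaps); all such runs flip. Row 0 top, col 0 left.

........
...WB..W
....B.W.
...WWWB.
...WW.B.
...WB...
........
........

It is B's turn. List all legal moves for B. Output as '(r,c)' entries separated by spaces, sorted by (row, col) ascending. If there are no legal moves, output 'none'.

(0,2): flips 1 -> legal
(0,3): no bracket -> illegal
(0,4): no bracket -> illegal
(0,6): no bracket -> illegal
(0,7): no bracket -> illegal
(1,2): flips 1 -> legal
(1,5): no bracket -> illegal
(1,6): flips 1 -> legal
(2,2): no bracket -> illegal
(2,3): no bracket -> illegal
(2,5): no bracket -> illegal
(2,7): no bracket -> illegal
(3,2): flips 4 -> legal
(3,7): no bracket -> illegal
(4,2): flips 1 -> legal
(4,5): no bracket -> illegal
(5,2): flips 1 -> legal
(5,5): no bracket -> illegal
(6,2): no bracket -> illegal
(6,3): no bracket -> illegal
(6,4): no bracket -> illegal

Answer: (0,2) (1,2) (1,6) (3,2) (4,2) (5,2)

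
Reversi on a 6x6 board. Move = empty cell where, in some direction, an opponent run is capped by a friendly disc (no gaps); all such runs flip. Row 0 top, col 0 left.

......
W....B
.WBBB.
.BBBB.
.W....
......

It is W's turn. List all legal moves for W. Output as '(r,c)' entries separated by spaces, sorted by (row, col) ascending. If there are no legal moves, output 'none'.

(0,4): no bracket -> illegal
(0,5): no bracket -> illegal
(1,1): no bracket -> illegal
(1,2): no bracket -> illegal
(1,3): no bracket -> illegal
(1,4): flips 2 -> legal
(2,0): no bracket -> illegal
(2,5): flips 3 -> legal
(3,0): no bracket -> illegal
(3,5): no bracket -> illegal
(4,0): no bracket -> illegal
(4,2): no bracket -> illegal
(4,3): flips 1 -> legal
(4,4): no bracket -> illegal
(4,5): no bracket -> illegal

Answer: (1,4) (2,5) (4,3)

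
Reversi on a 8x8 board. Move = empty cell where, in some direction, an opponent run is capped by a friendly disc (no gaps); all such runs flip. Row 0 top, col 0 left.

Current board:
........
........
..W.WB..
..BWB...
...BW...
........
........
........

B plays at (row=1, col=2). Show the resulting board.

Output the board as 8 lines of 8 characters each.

Place B at (1,2); scan 8 dirs for brackets.
Dir NW: first cell '.' (not opp) -> no flip
Dir N: first cell '.' (not opp) -> no flip
Dir NE: first cell '.' (not opp) -> no flip
Dir W: first cell '.' (not opp) -> no flip
Dir E: first cell '.' (not opp) -> no flip
Dir SW: first cell '.' (not opp) -> no flip
Dir S: opp run (2,2) capped by B -> flip
Dir SE: first cell '.' (not opp) -> no flip
All flips: (2,2)

Answer: ........
..B.....
..B.WB..
..BWB...
...BW...
........
........
........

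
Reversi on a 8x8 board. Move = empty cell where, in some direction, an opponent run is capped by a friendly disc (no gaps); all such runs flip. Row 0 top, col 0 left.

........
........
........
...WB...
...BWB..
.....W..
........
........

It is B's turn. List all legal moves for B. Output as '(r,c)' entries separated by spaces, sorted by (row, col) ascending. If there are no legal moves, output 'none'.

Answer: (2,3) (3,2) (5,4) (6,5)

Derivation:
(2,2): no bracket -> illegal
(2,3): flips 1 -> legal
(2,4): no bracket -> illegal
(3,2): flips 1 -> legal
(3,5): no bracket -> illegal
(4,2): no bracket -> illegal
(4,6): no bracket -> illegal
(5,3): no bracket -> illegal
(5,4): flips 1 -> legal
(5,6): no bracket -> illegal
(6,4): no bracket -> illegal
(6,5): flips 1 -> legal
(6,6): no bracket -> illegal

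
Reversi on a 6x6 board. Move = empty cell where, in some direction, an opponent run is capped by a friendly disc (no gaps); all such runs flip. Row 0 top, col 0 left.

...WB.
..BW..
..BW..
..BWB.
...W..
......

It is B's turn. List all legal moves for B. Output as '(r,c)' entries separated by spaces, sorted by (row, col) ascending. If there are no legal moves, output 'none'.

Answer: (0,2) (1,4) (2,4) (4,4) (5,2) (5,4)

Derivation:
(0,2): flips 1 -> legal
(1,4): flips 2 -> legal
(2,4): flips 1 -> legal
(4,2): no bracket -> illegal
(4,4): flips 1 -> legal
(5,2): flips 1 -> legal
(5,3): no bracket -> illegal
(5,4): flips 1 -> legal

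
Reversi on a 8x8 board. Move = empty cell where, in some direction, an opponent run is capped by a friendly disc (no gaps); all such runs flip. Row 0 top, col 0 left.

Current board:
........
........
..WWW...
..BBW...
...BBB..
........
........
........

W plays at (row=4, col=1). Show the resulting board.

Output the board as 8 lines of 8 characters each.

Place W at (4,1); scan 8 dirs for brackets.
Dir NW: first cell '.' (not opp) -> no flip
Dir N: first cell '.' (not opp) -> no flip
Dir NE: opp run (3,2) capped by W -> flip
Dir W: first cell '.' (not opp) -> no flip
Dir E: first cell '.' (not opp) -> no flip
Dir SW: first cell '.' (not opp) -> no flip
Dir S: first cell '.' (not opp) -> no flip
Dir SE: first cell '.' (not opp) -> no flip
All flips: (3,2)

Answer: ........
........
..WWW...
..WBW...
.W.BBB..
........
........
........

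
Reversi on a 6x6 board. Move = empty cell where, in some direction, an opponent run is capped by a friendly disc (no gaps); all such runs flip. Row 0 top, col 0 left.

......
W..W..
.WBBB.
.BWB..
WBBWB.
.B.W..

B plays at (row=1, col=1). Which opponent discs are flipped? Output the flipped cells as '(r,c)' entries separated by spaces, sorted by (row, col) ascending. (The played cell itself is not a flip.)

Answer: (2,1)

Derivation:
Dir NW: first cell '.' (not opp) -> no flip
Dir N: first cell '.' (not opp) -> no flip
Dir NE: first cell '.' (not opp) -> no flip
Dir W: opp run (1,0), next=edge -> no flip
Dir E: first cell '.' (not opp) -> no flip
Dir SW: first cell '.' (not opp) -> no flip
Dir S: opp run (2,1) capped by B -> flip
Dir SE: first cell 'B' (not opp) -> no flip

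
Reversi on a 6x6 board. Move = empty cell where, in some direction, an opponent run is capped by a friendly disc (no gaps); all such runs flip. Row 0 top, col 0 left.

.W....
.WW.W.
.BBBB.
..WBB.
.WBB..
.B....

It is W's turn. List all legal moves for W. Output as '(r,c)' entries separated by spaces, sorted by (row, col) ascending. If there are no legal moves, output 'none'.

Answer: (1,0) (3,0) (3,1) (3,5) (4,4) (4,5) (5,2) (5,4)

Derivation:
(1,0): flips 1 -> legal
(1,3): no bracket -> illegal
(1,5): no bracket -> illegal
(2,0): no bracket -> illegal
(2,5): no bracket -> illegal
(3,0): flips 1 -> legal
(3,1): flips 1 -> legal
(3,5): flips 2 -> legal
(4,0): no bracket -> illegal
(4,4): flips 6 -> legal
(4,5): flips 2 -> legal
(5,0): no bracket -> illegal
(5,2): flips 1 -> legal
(5,3): no bracket -> illegal
(5,4): flips 1 -> legal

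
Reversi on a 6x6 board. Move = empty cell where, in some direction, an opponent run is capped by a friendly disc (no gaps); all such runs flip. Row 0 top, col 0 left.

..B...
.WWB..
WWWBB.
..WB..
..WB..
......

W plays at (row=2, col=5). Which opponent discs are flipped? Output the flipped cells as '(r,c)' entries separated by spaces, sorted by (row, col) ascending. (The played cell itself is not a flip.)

Answer: (2,3) (2,4)

Derivation:
Dir NW: first cell '.' (not opp) -> no flip
Dir N: first cell '.' (not opp) -> no flip
Dir NE: edge -> no flip
Dir W: opp run (2,4) (2,3) capped by W -> flip
Dir E: edge -> no flip
Dir SW: first cell '.' (not opp) -> no flip
Dir S: first cell '.' (not opp) -> no flip
Dir SE: edge -> no flip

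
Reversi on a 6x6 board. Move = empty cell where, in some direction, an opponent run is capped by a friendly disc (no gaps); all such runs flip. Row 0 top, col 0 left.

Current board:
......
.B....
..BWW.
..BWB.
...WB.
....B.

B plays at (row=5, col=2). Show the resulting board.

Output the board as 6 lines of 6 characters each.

Place B at (5,2); scan 8 dirs for brackets.
Dir NW: first cell '.' (not opp) -> no flip
Dir N: first cell '.' (not opp) -> no flip
Dir NE: opp run (4,3) capped by B -> flip
Dir W: first cell '.' (not opp) -> no flip
Dir E: first cell '.' (not opp) -> no flip
Dir SW: edge -> no flip
Dir S: edge -> no flip
Dir SE: edge -> no flip
All flips: (4,3)

Answer: ......
.B....
..BWW.
..BWB.
...BB.
..B.B.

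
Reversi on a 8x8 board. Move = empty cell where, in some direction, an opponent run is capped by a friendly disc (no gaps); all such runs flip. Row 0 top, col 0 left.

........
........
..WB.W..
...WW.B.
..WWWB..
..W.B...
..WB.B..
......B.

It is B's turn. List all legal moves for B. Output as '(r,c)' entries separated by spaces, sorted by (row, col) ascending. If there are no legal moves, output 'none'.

(1,1): no bracket -> illegal
(1,2): no bracket -> illegal
(1,3): no bracket -> illegal
(1,4): flips 1 -> legal
(1,5): no bracket -> illegal
(1,6): no bracket -> illegal
(2,1): flips 1 -> legal
(2,4): flips 2 -> legal
(2,6): no bracket -> illegal
(3,1): no bracket -> illegal
(3,2): flips 1 -> legal
(3,5): no bracket -> illegal
(4,1): flips 4 -> legal
(5,1): no bracket -> illegal
(5,3): flips 2 -> legal
(5,5): no bracket -> illegal
(6,1): flips 1 -> legal
(7,1): no bracket -> illegal
(7,2): no bracket -> illegal
(7,3): no bracket -> illegal

Answer: (1,4) (2,1) (2,4) (3,2) (4,1) (5,3) (6,1)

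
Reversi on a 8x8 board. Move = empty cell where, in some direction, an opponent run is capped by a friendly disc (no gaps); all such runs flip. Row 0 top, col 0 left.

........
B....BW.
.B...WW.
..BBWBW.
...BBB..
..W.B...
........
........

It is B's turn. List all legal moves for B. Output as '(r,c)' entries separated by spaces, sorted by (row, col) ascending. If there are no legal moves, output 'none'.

(0,5): no bracket -> illegal
(0,6): no bracket -> illegal
(0,7): flips 3 -> legal
(1,4): no bracket -> illegal
(1,7): flips 2 -> legal
(2,3): flips 1 -> legal
(2,4): flips 1 -> legal
(2,7): flips 1 -> legal
(3,7): flips 2 -> legal
(4,1): no bracket -> illegal
(4,2): no bracket -> illegal
(4,6): no bracket -> illegal
(4,7): no bracket -> illegal
(5,1): no bracket -> illegal
(5,3): no bracket -> illegal
(6,1): flips 1 -> legal
(6,2): no bracket -> illegal
(6,3): no bracket -> illegal

Answer: (0,7) (1,7) (2,3) (2,4) (2,7) (3,7) (6,1)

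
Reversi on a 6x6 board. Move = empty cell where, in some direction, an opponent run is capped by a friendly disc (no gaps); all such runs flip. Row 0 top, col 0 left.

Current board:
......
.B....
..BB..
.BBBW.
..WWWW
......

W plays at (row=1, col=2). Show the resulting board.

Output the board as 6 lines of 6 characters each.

Answer: ......
.BW...
..WW..
.BWBW.
..WWWW
......

Derivation:
Place W at (1,2); scan 8 dirs for brackets.
Dir NW: first cell '.' (not opp) -> no flip
Dir N: first cell '.' (not opp) -> no flip
Dir NE: first cell '.' (not opp) -> no flip
Dir W: opp run (1,1), next='.' -> no flip
Dir E: first cell '.' (not opp) -> no flip
Dir SW: first cell '.' (not opp) -> no flip
Dir S: opp run (2,2) (3,2) capped by W -> flip
Dir SE: opp run (2,3) capped by W -> flip
All flips: (2,2) (2,3) (3,2)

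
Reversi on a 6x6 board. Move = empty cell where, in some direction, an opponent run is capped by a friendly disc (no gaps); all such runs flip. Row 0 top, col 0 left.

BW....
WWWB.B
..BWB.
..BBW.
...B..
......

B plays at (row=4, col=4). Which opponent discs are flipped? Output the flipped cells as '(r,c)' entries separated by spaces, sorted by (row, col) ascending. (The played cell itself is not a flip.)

Dir NW: first cell 'B' (not opp) -> no flip
Dir N: opp run (3,4) capped by B -> flip
Dir NE: first cell '.' (not opp) -> no flip
Dir W: first cell 'B' (not opp) -> no flip
Dir E: first cell '.' (not opp) -> no flip
Dir SW: first cell '.' (not opp) -> no flip
Dir S: first cell '.' (not opp) -> no flip
Dir SE: first cell '.' (not opp) -> no flip

Answer: (3,4)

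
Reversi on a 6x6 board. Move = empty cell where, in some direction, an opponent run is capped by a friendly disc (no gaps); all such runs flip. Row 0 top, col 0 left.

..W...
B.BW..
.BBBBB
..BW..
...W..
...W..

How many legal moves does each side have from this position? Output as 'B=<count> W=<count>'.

Answer: B=7 W=5

Derivation:
-- B to move --
(0,1): no bracket -> illegal
(0,3): flips 1 -> legal
(0,4): flips 1 -> legal
(1,1): no bracket -> illegal
(1,4): flips 1 -> legal
(3,4): flips 1 -> legal
(4,2): flips 1 -> legal
(4,4): flips 1 -> legal
(5,2): no bracket -> illegal
(5,4): flips 1 -> legal
B mobility = 7
-- W to move --
(0,0): no bracket -> illegal
(0,1): no bracket -> illegal
(0,3): no bracket -> illegal
(1,1): flips 2 -> legal
(1,4): no bracket -> illegal
(1,5): flips 1 -> legal
(2,0): no bracket -> illegal
(3,0): no bracket -> illegal
(3,1): flips 2 -> legal
(3,4): no bracket -> illegal
(3,5): flips 1 -> legal
(4,1): no bracket -> illegal
(4,2): flips 3 -> legal
W mobility = 5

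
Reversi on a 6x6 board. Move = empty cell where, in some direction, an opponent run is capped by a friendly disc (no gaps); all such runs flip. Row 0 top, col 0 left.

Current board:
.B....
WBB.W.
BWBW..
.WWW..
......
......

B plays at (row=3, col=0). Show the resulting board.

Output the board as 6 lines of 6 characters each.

Answer: .B....
WBB.W.
BBBW..
BWWW..
......
......

Derivation:
Place B at (3,0); scan 8 dirs for brackets.
Dir NW: edge -> no flip
Dir N: first cell 'B' (not opp) -> no flip
Dir NE: opp run (2,1) capped by B -> flip
Dir W: edge -> no flip
Dir E: opp run (3,1) (3,2) (3,3), next='.' -> no flip
Dir SW: edge -> no flip
Dir S: first cell '.' (not opp) -> no flip
Dir SE: first cell '.' (not opp) -> no flip
All flips: (2,1)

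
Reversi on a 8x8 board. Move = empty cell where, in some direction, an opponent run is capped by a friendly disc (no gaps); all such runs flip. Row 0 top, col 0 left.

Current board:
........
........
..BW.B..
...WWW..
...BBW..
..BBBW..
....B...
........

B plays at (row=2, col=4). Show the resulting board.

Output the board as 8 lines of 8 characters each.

Answer: ........
........
..BBBB..
...WBW..
...BBW..
..BBBW..
....B...
........

Derivation:
Place B at (2,4); scan 8 dirs for brackets.
Dir NW: first cell '.' (not opp) -> no flip
Dir N: first cell '.' (not opp) -> no flip
Dir NE: first cell '.' (not opp) -> no flip
Dir W: opp run (2,3) capped by B -> flip
Dir E: first cell 'B' (not opp) -> no flip
Dir SW: opp run (3,3), next='.' -> no flip
Dir S: opp run (3,4) capped by B -> flip
Dir SE: opp run (3,5), next='.' -> no flip
All flips: (2,3) (3,4)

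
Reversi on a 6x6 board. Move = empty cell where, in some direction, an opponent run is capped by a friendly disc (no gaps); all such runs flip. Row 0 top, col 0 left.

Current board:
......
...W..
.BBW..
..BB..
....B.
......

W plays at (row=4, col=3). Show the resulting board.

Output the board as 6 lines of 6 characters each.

Place W at (4,3); scan 8 dirs for brackets.
Dir NW: opp run (3,2) (2,1), next='.' -> no flip
Dir N: opp run (3,3) capped by W -> flip
Dir NE: first cell '.' (not opp) -> no flip
Dir W: first cell '.' (not opp) -> no flip
Dir E: opp run (4,4), next='.' -> no flip
Dir SW: first cell '.' (not opp) -> no flip
Dir S: first cell '.' (not opp) -> no flip
Dir SE: first cell '.' (not opp) -> no flip
All flips: (3,3)

Answer: ......
...W..
.BBW..
..BW..
...WB.
......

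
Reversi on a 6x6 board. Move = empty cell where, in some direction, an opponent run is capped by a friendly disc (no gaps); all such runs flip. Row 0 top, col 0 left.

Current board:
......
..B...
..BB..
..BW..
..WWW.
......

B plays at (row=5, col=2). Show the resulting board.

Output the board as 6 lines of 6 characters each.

Place B at (5,2); scan 8 dirs for brackets.
Dir NW: first cell '.' (not opp) -> no flip
Dir N: opp run (4,2) capped by B -> flip
Dir NE: opp run (4,3), next='.' -> no flip
Dir W: first cell '.' (not opp) -> no flip
Dir E: first cell '.' (not opp) -> no flip
Dir SW: edge -> no flip
Dir S: edge -> no flip
Dir SE: edge -> no flip
All flips: (4,2)

Answer: ......
..B...
..BB..
..BW..
..BWW.
..B...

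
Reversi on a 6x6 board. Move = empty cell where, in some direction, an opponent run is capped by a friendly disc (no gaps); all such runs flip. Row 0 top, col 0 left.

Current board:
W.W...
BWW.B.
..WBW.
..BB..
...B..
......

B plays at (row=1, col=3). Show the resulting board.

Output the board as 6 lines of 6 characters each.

Answer: W.W...
BBBBB.
..WBW.
..BB..
...B..
......

Derivation:
Place B at (1,3); scan 8 dirs for brackets.
Dir NW: opp run (0,2), next=edge -> no flip
Dir N: first cell '.' (not opp) -> no flip
Dir NE: first cell '.' (not opp) -> no flip
Dir W: opp run (1,2) (1,1) capped by B -> flip
Dir E: first cell 'B' (not opp) -> no flip
Dir SW: opp run (2,2), next='.' -> no flip
Dir S: first cell 'B' (not opp) -> no flip
Dir SE: opp run (2,4), next='.' -> no flip
All flips: (1,1) (1,2)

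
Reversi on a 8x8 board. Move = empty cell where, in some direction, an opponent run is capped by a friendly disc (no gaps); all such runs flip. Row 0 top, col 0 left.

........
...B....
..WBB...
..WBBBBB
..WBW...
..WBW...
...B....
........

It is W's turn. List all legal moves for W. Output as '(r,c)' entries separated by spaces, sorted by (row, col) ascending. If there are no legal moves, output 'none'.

(0,2): no bracket -> illegal
(0,3): no bracket -> illegal
(0,4): flips 1 -> legal
(1,2): no bracket -> illegal
(1,4): flips 3 -> legal
(1,5): flips 2 -> legal
(2,5): flips 4 -> legal
(2,6): flips 1 -> legal
(2,7): no bracket -> illegal
(4,5): no bracket -> illegal
(4,6): no bracket -> illegal
(4,7): no bracket -> illegal
(6,2): flips 1 -> legal
(6,4): flips 1 -> legal
(7,2): flips 1 -> legal
(7,3): no bracket -> illegal
(7,4): flips 1 -> legal

Answer: (0,4) (1,4) (1,5) (2,5) (2,6) (6,2) (6,4) (7,2) (7,4)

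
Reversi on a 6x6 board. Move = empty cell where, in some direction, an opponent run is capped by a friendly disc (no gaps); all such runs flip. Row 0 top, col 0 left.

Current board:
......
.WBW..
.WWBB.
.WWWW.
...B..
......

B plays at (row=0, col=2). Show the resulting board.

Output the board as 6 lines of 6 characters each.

Answer: ..B...
.WBB..
.WWBB.
.WWWW.
...B..
......

Derivation:
Place B at (0,2); scan 8 dirs for brackets.
Dir NW: edge -> no flip
Dir N: edge -> no flip
Dir NE: edge -> no flip
Dir W: first cell '.' (not opp) -> no flip
Dir E: first cell '.' (not opp) -> no flip
Dir SW: opp run (1,1), next='.' -> no flip
Dir S: first cell 'B' (not opp) -> no flip
Dir SE: opp run (1,3) capped by B -> flip
All flips: (1,3)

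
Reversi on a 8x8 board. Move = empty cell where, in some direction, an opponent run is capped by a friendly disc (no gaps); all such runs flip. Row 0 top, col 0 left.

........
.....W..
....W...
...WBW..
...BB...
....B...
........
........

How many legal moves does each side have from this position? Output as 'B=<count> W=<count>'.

-- B to move --
(0,4): no bracket -> illegal
(0,5): no bracket -> illegal
(0,6): no bracket -> illegal
(1,3): no bracket -> illegal
(1,4): flips 1 -> legal
(1,6): no bracket -> illegal
(2,2): flips 1 -> legal
(2,3): flips 1 -> legal
(2,5): no bracket -> illegal
(2,6): flips 1 -> legal
(3,2): flips 1 -> legal
(3,6): flips 1 -> legal
(4,2): no bracket -> illegal
(4,5): no bracket -> illegal
(4,6): no bracket -> illegal
B mobility = 6
-- W to move --
(2,3): no bracket -> illegal
(2,5): no bracket -> illegal
(3,2): no bracket -> illegal
(4,2): no bracket -> illegal
(4,5): no bracket -> illegal
(5,2): no bracket -> illegal
(5,3): flips 2 -> legal
(5,5): flips 1 -> legal
(6,3): no bracket -> illegal
(6,4): flips 3 -> legal
(6,5): no bracket -> illegal
W mobility = 3

Answer: B=6 W=3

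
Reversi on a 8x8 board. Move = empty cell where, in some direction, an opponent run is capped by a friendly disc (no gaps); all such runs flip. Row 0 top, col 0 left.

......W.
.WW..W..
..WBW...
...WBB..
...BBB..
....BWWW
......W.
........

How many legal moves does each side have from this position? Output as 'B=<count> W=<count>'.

-- B to move --
(0,0): flips 3 -> legal
(0,1): flips 1 -> legal
(0,2): no bracket -> illegal
(0,3): no bracket -> illegal
(0,4): no bracket -> illegal
(0,5): no bracket -> illegal
(0,7): no bracket -> illegal
(1,0): no bracket -> illegal
(1,3): flips 1 -> legal
(1,4): flips 1 -> legal
(1,6): no bracket -> illegal
(1,7): no bracket -> illegal
(2,0): no bracket -> illegal
(2,1): flips 1 -> legal
(2,5): flips 1 -> legal
(2,6): no bracket -> illegal
(3,1): no bracket -> illegal
(3,2): flips 1 -> legal
(4,2): no bracket -> illegal
(4,6): no bracket -> illegal
(4,7): no bracket -> illegal
(6,4): no bracket -> illegal
(6,5): flips 1 -> legal
(6,7): flips 1 -> legal
(7,5): no bracket -> illegal
(7,6): no bracket -> illegal
(7,7): flips 2 -> legal
B mobility = 10
-- W to move --
(1,3): flips 1 -> legal
(1,4): no bracket -> illegal
(2,5): flips 2 -> legal
(2,6): no bracket -> illegal
(3,2): no bracket -> illegal
(3,6): flips 2 -> legal
(4,2): no bracket -> illegal
(4,6): flips 1 -> legal
(5,2): no bracket -> illegal
(5,3): flips 2 -> legal
(6,3): no bracket -> illegal
(6,4): flips 3 -> legal
(6,5): no bracket -> illegal
W mobility = 6

Answer: B=10 W=6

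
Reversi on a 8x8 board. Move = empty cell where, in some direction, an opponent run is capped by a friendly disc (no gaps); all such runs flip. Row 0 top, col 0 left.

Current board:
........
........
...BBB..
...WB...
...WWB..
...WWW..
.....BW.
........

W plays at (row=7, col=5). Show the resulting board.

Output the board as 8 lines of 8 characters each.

Answer: ........
........
...BBB..
...WB...
...WWB..
...WWW..
.....WW.
.....W..

Derivation:
Place W at (7,5); scan 8 dirs for brackets.
Dir NW: first cell '.' (not opp) -> no flip
Dir N: opp run (6,5) capped by W -> flip
Dir NE: first cell 'W' (not opp) -> no flip
Dir W: first cell '.' (not opp) -> no flip
Dir E: first cell '.' (not opp) -> no flip
Dir SW: edge -> no flip
Dir S: edge -> no flip
Dir SE: edge -> no flip
All flips: (6,5)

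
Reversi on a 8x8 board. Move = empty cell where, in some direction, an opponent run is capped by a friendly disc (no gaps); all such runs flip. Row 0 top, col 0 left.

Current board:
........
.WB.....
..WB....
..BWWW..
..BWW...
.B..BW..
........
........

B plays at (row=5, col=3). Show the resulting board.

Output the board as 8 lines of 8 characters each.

Place B at (5,3); scan 8 dirs for brackets.
Dir NW: first cell 'B' (not opp) -> no flip
Dir N: opp run (4,3) (3,3) capped by B -> flip
Dir NE: opp run (4,4) (3,5), next='.' -> no flip
Dir W: first cell '.' (not opp) -> no flip
Dir E: first cell 'B' (not opp) -> no flip
Dir SW: first cell '.' (not opp) -> no flip
Dir S: first cell '.' (not opp) -> no flip
Dir SE: first cell '.' (not opp) -> no flip
All flips: (3,3) (4,3)

Answer: ........
.WB.....
..WB....
..BBWW..
..BBW...
.B.BBW..
........
........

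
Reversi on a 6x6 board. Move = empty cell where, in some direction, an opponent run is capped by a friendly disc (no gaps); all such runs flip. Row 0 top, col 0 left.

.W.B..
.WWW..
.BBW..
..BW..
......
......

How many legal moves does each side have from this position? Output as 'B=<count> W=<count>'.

Answer: B=8 W=5

Derivation:
-- B to move --
(0,0): flips 1 -> legal
(0,2): flips 1 -> legal
(0,4): flips 1 -> legal
(1,0): no bracket -> illegal
(1,4): flips 1 -> legal
(2,0): no bracket -> illegal
(2,4): flips 1 -> legal
(3,4): flips 1 -> legal
(4,2): no bracket -> illegal
(4,3): flips 3 -> legal
(4,4): flips 1 -> legal
B mobility = 8
-- W to move --
(0,2): no bracket -> illegal
(0,4): no bracket -> illegal
(1,0): no bracket -> illegal
(1,4): no bracket -> illegal
(2,0): flips 2 -> legal
(3,0): flips 1 -> legal
(3,1): flips 3 -> legal
(4,1): flips 1 -> legal
(4,2): flips 2 -> legal
(4,3): no bracket -> illegal
W mobility = 5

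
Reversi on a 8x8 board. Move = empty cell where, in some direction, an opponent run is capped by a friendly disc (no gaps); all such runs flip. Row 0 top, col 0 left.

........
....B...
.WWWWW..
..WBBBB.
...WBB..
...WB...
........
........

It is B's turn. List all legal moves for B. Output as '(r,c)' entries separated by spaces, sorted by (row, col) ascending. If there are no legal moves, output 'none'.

(1,0): flips 3 -> legal
(1,1): flips 1 -> legal
(1,2): flips 1 -> legal
(1,3): flips 2 -> legal
(1,5): flips 2 -> legal
(1,6): flips 1 -> legal
(2,0): no bracket -> illegal
(2,6): no bracket -> illegal
(3,0): no bracket -> illegal
(3,1): flips 1 -> legal
(4,1): flips 2 -> legal
(4,2): flips 1 -> legal
(5,2): flips 2 -> legal
(6,2): flips 1 -> legal
(6,3): flips 2 -> legal
(6,4): no bracket -> illegal

Answer: (1,0) (1,1) (1,2) (1,3) (1,5) (1,6) (3,1) (4,1) (4,2) (5,2) (6,2) (6,3)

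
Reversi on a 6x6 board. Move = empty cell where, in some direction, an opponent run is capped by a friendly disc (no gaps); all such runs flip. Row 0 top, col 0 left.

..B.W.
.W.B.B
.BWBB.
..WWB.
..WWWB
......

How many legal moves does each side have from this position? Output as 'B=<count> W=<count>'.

Answer: B=8 W=7

Derivation:
-- B to move --
(0,0): no bracket -> illegal
(0,1): flips 1 -> legal
(0,3): no bracket -> illegal
(0,5): no bracket -> illegal
(1,0): no bracket -> illegal
(1,2): no bracket -> illegal
(1,4): no bracket -> illegal
(2,0): flips 1 -> legal
(3,1): flips 3 -> legal
(3,5): no bracket -> illegal
(4,1): flips 4 -> legal
(5,1): flips 2 -> legal
(5,2): flips 1 -> legal
(5,3): flips 2 -> legal
(5,4): flips 3 -> legal
(5,5): no bracket -> illegal
B mobility = 8
-- W to move --
(0,1): no bracket -> illegal
(0,3): flips 2 -> legal
(0,5): no bracket -> illegal
(1,0): flips 1 -> legal
(1,2): no bracket -> illegal
(1,4): flips 3 -> legal
(2,0): flips 1 -> legal
(2,5): flips 3 -> legal
(3,0): no bracket -> illegal
(3,1): flips 1 -> legal
(3,5): flips 1 -> legal
(5,4): no bracket -> illegal
(5,5): no bracket -> illegal
W mobility = 7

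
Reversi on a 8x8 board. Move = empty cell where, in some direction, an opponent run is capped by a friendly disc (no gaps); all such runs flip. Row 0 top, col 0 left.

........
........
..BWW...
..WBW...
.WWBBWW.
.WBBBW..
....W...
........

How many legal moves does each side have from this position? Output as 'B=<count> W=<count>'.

-- B to move --
(1,2): no bracket -> illegal
(1,3): flips 1 -> legal
(1,4): flips 2 -> legal
(1,5): flips 1 -> legal
(2,1): flips 1 -> legal
(2,5): flips 3 -> legal
(3,0): flips 1 -> legal
(3,1): flips 2 -> legal
(3,5): flips 1 -> legal
(3,6): flips 1 -> legal
(3,7): no bracket -> illegal
(4,0): flips 2 -> legal
(4,7): flips 2 -> legal
(5,0): flips 1 -> legal
(5,6): flips 1 -> legal
(5,7): no bracket -> illegal
(6,0): flips 2 -> legal
(6,1): no bracket -> illegal
(6,2): no bracket -> illegal
(6,3): no bracket -> illegal
(6,5): no bracket -> illegal
(6,6): flips 1 -> legal
(7,3): no bracket -> illegal
(7,4): flips 1 -> legal
(7,5): flips 1 -> legal
B mobility = 17
-- W to move --
(1,1): flips 3 -> legal
(1,2): flips 1 -> legal
(1,3): no bracket -> illegal
(2,1): flips 1 -> legal
(3,1): no bracket -> illegal
(3,5): no bracket -> illegal
(6,1): flips 2 -> legal
(6,2): flips 1 -> legal
(6,3): flips 5 -> legal
(6,5): flips 2 -> legal
W mobility = 7

Answer: B=17 W=7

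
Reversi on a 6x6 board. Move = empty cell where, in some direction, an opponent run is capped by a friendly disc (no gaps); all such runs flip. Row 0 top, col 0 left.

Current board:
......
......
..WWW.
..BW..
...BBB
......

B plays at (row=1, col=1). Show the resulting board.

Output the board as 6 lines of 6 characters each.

Place B at (1,1); scan 8 dirs for brackets.
Dir NW: first cell '.' (not opp) -> no flip
Dir N: first cell '.' (not opp) -> no flip
Dir NE: first cell '.' (not opp) -> no flip
Dir W: first cell '.' (not opp) -> no flip
Dir E: first cell '.' (not opp) -> no flip
Dir SW: first cell '.' (not opp) -> no flip
Dir S: first cell '.' (not opp) -> no flip
Dir SE: opp run (2,2) (3,3) capped by B -> flip
All flips: (2,2) (3,3)

Answer: ......
.B....
..BWW.
..BB..
...BBB
......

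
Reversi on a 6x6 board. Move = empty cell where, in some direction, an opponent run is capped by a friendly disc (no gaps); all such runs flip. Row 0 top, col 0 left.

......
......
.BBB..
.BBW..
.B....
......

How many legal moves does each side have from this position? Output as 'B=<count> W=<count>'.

-- B to move --
(2,4): no bracket -> illegal
(3,4): flips 1 -> legal
(4,2): no bracket -> illegal
(4,3): flips 1 -> legal
(4,4): flips 1 -> legal
B mobility = 3
-- W to move --
(1,0): no bracket -> illegal
(1,1): flips 1 -> legal
(1,2): no bracket -> illegal
(1,3): flips 1 -> legal
(1,4): no bracket -> illegal
(2,0): no bracket -> illegal
(2,4): no bracket -> illegal
(3,0): flips 2 -> legal
(3,4): no bracket -> illegal
(4,0): no bracket -> illegal
(4,2): no bracket -> illegal
(4,3): no bracket -> illegal
(5,0): no bracket -> illegal
(5,1): no bracket -> illegal
(5,2): no bracket -> illegal
W mobility = 3

Answer: B=3 W=3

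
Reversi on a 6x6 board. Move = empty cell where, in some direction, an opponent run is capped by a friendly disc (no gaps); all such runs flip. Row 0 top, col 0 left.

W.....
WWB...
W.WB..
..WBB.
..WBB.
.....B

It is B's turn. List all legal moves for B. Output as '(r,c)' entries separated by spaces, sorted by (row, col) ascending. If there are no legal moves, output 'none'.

Answer: (2,1) (3,1) (4,1) (5,1) (5,2)

Derivation:
(0,1): no bracket -> illegal
(0,2): no bracket -> illegal
(1,3): no bracket -> illegal
(2,1): flips 2 -> legal
(3,0): no bracket -> illegal
(3,1): flips 1 -> legal
(4,1): flips 2 -> legal
(5,1): flips 1 -> legal
(5,2): flips 3 -> legal
(5,3): no bracket -> illegal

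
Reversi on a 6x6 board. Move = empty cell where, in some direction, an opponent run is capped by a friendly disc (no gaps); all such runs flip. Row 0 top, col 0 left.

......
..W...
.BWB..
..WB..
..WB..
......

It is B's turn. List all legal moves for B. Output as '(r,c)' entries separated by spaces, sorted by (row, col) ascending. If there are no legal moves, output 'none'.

(0,1): flips 1 -> legal
(0,2): no bracket -> illegal
(0,3): flips 1 -> legal
(1,1): flips 1 -> legal
(1,3): no bracket -> illegal
(3,1): flips 1 -> legal
(4,1): flips 2 -> legal
(5,1): flips 1 -> legal
(5,2): no bracket -> illegal
(5,3): no bracket -> illegal

Answer: (0,1) (0,3) (1,1) (3,1) (4,1) (5,1)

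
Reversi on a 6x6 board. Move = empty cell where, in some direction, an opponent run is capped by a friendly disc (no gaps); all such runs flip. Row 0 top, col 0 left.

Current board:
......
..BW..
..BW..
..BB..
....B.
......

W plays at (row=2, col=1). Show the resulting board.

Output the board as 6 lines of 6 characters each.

Place W at (2,1); scan 8 dirs for brackets.
Dir NW: first cell '.' (not opp) -> no flip
Dir N: first cell '.' (not opp) -> no flip
Dir NE: opp run (1,2), next='.' -> no flip
Dir W: first cell '.' (not opp) -> no flip
Dir E: opp run (2,2) capped by W -> flip
Dir SW: first cell '.' (not opp) -> no flip
Dir S: first cell '.' (not opp) -> no flip
Dir SE: opp run (3,2), next='.' -> no flip
All flips: (2,2)

Answer: ......
..BW..
.WWW..
..BB..
....B.
......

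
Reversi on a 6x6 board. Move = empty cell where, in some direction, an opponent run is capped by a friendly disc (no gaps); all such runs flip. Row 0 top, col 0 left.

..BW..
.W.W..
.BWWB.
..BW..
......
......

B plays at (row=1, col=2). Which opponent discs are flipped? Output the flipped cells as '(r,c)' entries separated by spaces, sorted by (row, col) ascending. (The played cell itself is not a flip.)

Answer: (2,2)

Derivation:
Dir NW: first cell '.' (not opp) -> no flip
Dir N: first cell 'B' (not opp) -> no flip
Dir NE: opp run (0,3), next=edge -> no flip
Dir W: opp run (1,1), next='.' -> no flip
Dir E: opp run (1,3), next='.' -> no flip
Dir SW: first cell 'B' (not opp) -> no flip
Dir S: opp run (2,2) capped by B -> flip
Dir SE: opp run (2,3), next='.' -> no flip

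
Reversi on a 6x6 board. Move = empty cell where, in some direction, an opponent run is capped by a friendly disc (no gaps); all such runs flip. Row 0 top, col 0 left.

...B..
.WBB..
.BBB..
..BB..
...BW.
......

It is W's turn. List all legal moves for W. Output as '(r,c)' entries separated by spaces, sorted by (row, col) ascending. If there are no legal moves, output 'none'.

(0,1): no bracket -> illegal
(0,2): no bracket -> illegal
(0,4): no bracket -> illegal
(1,0): no bracket -> illegal
(1,4): flips 2 -> legal
(2,0): no bracket -> illegal
(2,4): no bracket -> illegal
(3,0): no bracket -> illegal
(3,1): flips 1 -> legal
(3,4): no bracket -> illegal
(4,1): no bracket -> illegal
(4,2): flips 1 -> legal
(5,2): no bracket -> illegal
(5,3): no bracket -> illegal
(5,4): no bracket -> illegal

Answer: (1,4) (3,1) (4,2)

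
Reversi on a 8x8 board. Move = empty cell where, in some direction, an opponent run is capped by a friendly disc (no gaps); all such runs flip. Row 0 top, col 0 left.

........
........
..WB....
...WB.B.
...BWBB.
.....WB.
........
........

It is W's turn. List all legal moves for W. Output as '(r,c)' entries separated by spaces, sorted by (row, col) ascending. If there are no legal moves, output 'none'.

(1,2): no bracket -> illegal
(1,3): flips 1 -> legal
(1,4): no bracket -> illegal
(2,4): flips 2 -> legal
(2,5): no bracket -> illegal
(2,6): no bracket -> illegal
(2,7): no bracket -> illegal
(3,2): no bracket -> illegal
(3,5): flips 2 -> legal
(3,7): flips 1 -> legal
(4,2): flips 1 -> legal
(4,7): flips 2 -> legal
(5,2): no bracket -> illegal
(5,3): flips 1 -> legal
(5,4): no bracket -> illegal
(5,7): flips 1 -> legal
(6,5): no bracket -> illegal
(6,6): no bracket -> illegal
(6,7): no bracket -> illegal

Answer: (1,3) (2,4) (3,5) (3,7) (4,2) (4,7) (5,3) (5,7)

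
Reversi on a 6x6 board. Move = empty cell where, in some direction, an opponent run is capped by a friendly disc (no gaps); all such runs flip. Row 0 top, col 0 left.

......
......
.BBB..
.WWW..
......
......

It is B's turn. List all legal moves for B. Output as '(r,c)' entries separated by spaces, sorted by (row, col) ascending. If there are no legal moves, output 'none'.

(2,0): no bracket -> illegal
(2,4): no bracket -> illegal
(3,0): no bracket -> illegal
(3,4): no bracket -> illegal
(4,0): flips 1 -> legal
(4,1): flips 2 -> legal
(4,2): flips 1 -> legal
(4,3): flips 2 -> legal
(4,4): flips 1 -> legal

Answer: (4,0) (4,1) (4,2) (4,3) (4,4)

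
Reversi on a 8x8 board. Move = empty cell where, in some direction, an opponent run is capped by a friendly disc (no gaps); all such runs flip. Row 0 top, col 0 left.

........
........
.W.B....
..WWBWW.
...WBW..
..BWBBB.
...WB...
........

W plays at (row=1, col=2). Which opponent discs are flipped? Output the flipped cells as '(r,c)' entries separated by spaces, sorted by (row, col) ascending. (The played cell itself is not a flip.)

Answer: (2,3) (3,4)

Derivation:
Dir NW: first cell '.' (not opp) -> no flip
Dir N: first cell '.' (not opp) -> no flip
Dir NE: first cell '.' (not opp) -> no flip
Dir W: first cell '.' (not opp) -> no flip
Dir E: first cell '.' (not opp) -> no flip
Dir SW: first cell 'W' (not opp) -> no flip
Dir S: first cell '.' (not opp) -> no flip
Dir SE: opp run (2,3) (3,4) capped by W -> flip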